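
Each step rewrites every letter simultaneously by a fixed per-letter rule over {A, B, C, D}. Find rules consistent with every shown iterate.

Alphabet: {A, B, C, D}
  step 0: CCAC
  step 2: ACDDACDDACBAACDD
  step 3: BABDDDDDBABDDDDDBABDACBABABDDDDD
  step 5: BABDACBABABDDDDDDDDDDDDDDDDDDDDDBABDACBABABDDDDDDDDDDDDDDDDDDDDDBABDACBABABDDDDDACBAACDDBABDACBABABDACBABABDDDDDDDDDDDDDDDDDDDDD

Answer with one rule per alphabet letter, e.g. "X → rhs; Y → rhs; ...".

A->BA, B->AC, C->BD, D->DD

  step 2 ⇒ step 3: ACDDACDDACBAACDD ⇒ BA·BD·DD·DD·BA·BD·DD·DD·BA·BD·AC·BA·BA·BD·DD·DD
    A ↦ BA
    B ↦ AC
    C ↦ BD
    D ↦ DD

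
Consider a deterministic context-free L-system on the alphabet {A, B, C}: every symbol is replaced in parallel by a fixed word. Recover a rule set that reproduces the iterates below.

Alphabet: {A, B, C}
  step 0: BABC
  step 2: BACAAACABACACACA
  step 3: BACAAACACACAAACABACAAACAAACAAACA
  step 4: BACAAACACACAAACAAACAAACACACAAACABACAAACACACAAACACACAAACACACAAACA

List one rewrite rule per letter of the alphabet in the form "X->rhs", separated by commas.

A->CA, B->BA, C->AA

  step 3 ⇒ step 4: BACAAACACACAAACABACAAACAAACAAACA ⇒ BA·CA·AA·CA·CA·CA·AA·CA·AA·CA·AA·CA·CA·CA·AA·CA·BA·CA·AA·CA·CA·CA·AA·CA·CA·CA·AA·CA·CA·CA·AA·CA
    A ↦ CA
    B ↦ BA
    C ↦ AA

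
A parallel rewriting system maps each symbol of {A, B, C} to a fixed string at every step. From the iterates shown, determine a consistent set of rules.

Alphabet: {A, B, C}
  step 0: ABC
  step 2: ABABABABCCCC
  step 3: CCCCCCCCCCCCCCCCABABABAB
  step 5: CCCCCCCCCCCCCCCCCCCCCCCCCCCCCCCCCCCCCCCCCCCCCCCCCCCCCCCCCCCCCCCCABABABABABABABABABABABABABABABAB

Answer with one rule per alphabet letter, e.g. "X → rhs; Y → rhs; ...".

  step 2 ⇒ step 3: ABABABABCCCC ⇒ C·CCC·C·CCC·C·CCC·C·CCC·AB·AB·AB·AB
    A ↦ C
    B ↦ CCC
    C ↦ AB

A->C, B->CCC, C->AB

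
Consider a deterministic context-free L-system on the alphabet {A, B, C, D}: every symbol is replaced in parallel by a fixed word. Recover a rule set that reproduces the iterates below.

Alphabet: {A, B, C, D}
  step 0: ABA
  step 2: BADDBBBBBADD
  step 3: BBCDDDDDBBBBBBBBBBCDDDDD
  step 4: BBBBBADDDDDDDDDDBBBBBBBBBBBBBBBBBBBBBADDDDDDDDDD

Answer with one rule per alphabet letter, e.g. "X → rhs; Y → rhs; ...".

A->CD, B->BB, C->BA, D->DD

  step 3 ⇒ step 4: BBCDDDDDBBBBBBBBBBCDDDDD ⇒ BB·BB·BA·DD·DD·DD·DD·DD·BB·BB·BB·BB·BB·BB·BB·BB·BB·BB·BA·DD·DD·DD·DD·DD
    B ↦ BB
    C ↦ BA
    D ↦ DD
  step 2 ⇒ step 3: BADDBBBBBADD ⇒ BB·CD·DD·DD·BB·BB·BB·BB·BB·CD·DD·DD
    A ↦ CD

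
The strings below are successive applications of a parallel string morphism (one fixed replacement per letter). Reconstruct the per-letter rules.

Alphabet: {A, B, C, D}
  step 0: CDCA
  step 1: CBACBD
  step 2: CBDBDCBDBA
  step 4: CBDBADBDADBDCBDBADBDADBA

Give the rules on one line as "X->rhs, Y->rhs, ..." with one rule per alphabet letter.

A->D, B->DB, C->CB, D->A

  step 1 ⇒ step 2: CBACBD ⇒ CB·DB·D·CB·DB·A
    A ↦ D
    B ↦ DB
    C ↦ CB
    D ↦ A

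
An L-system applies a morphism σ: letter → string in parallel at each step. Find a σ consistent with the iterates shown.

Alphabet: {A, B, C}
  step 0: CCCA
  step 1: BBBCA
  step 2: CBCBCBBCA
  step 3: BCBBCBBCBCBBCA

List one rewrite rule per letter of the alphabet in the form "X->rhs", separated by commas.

A->CA, B->CB, C->B

  step 2 ⇒ step 3: CBCBCBBCA ⇒ B·CB·B·CB·B·CB·CB·B·CA
    A ↦ CA
    B ↦ CB
    C ↦ B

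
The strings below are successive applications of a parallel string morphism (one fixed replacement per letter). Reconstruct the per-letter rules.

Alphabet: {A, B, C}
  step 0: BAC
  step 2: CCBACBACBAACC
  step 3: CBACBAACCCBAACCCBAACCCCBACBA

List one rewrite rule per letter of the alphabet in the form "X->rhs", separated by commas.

  step 2 ⇒ step 3: CCBACBACBAACC ⇒ CBA·CBA·AC·C·CBA·AC·C·CBA·AC·C·C·CBA·CBA
    A ↦ C
    B ↦ AC
    C ↦ CBA

A->C, B->AC, C->CBA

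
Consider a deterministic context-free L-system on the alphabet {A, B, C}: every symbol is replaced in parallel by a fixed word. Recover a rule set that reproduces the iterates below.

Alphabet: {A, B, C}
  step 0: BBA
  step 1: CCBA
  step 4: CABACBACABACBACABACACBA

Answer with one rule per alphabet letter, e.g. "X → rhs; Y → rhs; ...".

A->BA, B->C, C->CA

  step 0 ⇒ step 1: BBA ⇒ C·C·BA
    A ↦ BA
    B ↦ C
    C ↦ CA  (constrained at step 1)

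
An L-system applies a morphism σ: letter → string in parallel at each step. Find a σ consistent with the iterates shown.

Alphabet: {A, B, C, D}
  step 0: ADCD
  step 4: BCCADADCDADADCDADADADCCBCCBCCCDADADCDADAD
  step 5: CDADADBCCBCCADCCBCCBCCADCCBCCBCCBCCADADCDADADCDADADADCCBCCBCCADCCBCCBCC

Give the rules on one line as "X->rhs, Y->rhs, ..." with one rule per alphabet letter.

A->B, B->CD, C->AD, D->CC

  step 4 ⇒ step 5: BCCADADCDADADCDADADADCCBCCBCCCDADADCDADAD ⇒ CD·AD·AD·B·CC·B·CC·AD·CC·B·CC·B·CC·AD·CC·B·CC·B·CC·B·CC·AD·AD·CD·AD·AD·CD·AD·AD·AD·CC·B·CC·B·CC·AD·CC·B·CC·B·CC
    A ↦ B
    B ↦ CD
    C ↦ AD
    D ↦ CC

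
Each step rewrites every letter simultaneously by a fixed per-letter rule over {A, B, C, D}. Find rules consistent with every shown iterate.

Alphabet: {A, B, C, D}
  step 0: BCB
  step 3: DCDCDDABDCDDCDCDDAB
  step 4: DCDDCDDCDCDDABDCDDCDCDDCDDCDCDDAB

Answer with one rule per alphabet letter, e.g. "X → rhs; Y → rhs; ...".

A->DD, B->AB, C->D, D->DC

  step 3 ⇒ step 4: DCDCDDABDCDDCDCDDAB ⇒ DC·D·DC·D·DC·DC·DD·AB·DC·D·DC·DC·D·DC·D·DC·DC·DD·AB
    A ↦ DD
    B ↦ AB
    C ↦ D
    D ↦ DC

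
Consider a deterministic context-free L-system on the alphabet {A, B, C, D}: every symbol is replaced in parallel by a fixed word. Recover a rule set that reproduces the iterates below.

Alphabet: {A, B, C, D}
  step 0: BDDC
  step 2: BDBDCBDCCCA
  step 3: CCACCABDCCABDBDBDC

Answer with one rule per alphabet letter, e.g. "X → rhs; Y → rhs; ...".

A->C, B->C, C->BD, D->CA

  step 2 ⇒ step 3: BDBDCBDCCCA ⇒ C·CA·C·CA·BD·C·CA·BD·BD·BD·C
    A ↦ C
    B ↦ C
    C ↦ BD
    D ↦ CA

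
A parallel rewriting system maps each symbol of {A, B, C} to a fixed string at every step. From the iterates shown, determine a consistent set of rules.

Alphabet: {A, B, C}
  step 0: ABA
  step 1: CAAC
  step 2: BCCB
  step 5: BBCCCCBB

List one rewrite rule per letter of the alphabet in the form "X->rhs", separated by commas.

  step 1 ⇒ step 2: CAAC ⇒ B·C·C·B
    A ↦ C
    C ↦ B
  step 0 ⇒ step 1: ABA ⇒ C·AA·C
    B ↦ AA

A->C, B->AA, C->B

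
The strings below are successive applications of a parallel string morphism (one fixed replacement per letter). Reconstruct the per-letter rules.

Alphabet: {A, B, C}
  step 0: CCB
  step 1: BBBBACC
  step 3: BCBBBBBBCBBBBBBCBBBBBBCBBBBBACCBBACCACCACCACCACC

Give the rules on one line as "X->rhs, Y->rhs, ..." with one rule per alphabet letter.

A->BCB, B->ACC, C->BB

  step 0 ⇒ step 1: CCB ⇒ BB·BB·ACC
    B ↦ ACC
    C ↦ BB
    A ↦ BCB  (constrained at step 1)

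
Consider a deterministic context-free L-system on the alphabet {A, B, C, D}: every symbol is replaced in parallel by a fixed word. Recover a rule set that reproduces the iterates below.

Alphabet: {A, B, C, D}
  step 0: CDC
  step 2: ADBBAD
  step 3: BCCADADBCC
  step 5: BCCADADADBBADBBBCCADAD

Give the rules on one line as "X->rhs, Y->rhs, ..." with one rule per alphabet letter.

  step 2 ⇒ step 3: ADBBAD ⇒ B·CC·AD·AD·B·CC
    A ↦ B
    B ↦ AD
    D ↦ CC
    C ↦ B  (constrained at step 0)

A->B, B->AD, C->B, D->CC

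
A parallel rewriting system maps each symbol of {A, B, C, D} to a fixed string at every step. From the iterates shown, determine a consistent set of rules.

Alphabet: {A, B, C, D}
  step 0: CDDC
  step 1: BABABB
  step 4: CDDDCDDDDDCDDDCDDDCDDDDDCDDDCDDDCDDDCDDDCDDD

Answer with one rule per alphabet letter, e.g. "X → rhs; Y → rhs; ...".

  step 0 ⇒ step 1: CDDC ⇒ B·AB·AB·B
    C ↦ B
    D ↦ AB
    A ↦ CD  (constrained at step 1)
    B ↦ DD  (constrained at step 1)

A->CD, B->DD, C->B, D->AB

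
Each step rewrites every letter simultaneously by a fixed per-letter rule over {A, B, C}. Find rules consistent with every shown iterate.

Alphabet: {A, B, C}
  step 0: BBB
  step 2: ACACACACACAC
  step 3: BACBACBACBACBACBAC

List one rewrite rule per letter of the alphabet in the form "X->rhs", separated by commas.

A->B, B->CC, C->AC

  step 2 ⇒ step 3: ACACACACACAC ⇒ B·AC·B·AC·B·AC·B·AC·B·AC·B·AC
    A ↦ B
    C ↦ AC
    B ↦ CC  (constrained at step 0)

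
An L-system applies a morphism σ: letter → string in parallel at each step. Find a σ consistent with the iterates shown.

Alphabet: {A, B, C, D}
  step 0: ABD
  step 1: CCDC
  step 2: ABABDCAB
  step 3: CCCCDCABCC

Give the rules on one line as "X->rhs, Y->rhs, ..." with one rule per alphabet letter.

A->C, B->C, C->AB, D->DC

  step 2 ⇒ step 3: ABABDCAB ⇒ C·C·C·C·DC·AB·C·C
    A ↦ C
    B ↦ C
    C ↦ AB
    D ↦ DC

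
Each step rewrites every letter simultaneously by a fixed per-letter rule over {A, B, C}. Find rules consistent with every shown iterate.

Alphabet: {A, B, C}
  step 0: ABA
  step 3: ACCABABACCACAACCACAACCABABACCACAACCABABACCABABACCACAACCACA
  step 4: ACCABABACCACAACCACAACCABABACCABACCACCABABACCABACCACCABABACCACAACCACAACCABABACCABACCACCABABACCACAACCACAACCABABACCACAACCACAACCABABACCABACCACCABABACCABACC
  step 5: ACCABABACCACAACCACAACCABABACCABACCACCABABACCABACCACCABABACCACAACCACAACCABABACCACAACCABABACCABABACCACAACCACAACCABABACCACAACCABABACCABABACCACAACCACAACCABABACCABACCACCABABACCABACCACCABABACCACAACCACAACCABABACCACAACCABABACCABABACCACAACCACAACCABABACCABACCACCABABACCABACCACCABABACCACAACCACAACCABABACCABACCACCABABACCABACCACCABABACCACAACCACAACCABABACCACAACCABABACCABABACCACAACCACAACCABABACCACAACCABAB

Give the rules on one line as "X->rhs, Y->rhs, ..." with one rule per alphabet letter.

  step 4 ⇒ step 5: ACCABABACCACAACCACAACCABABACCABACCACCABABACCABACCACCABABACCACAACCACAACCABABACCABACCACCABABACCACAACCACAACCABABACCACAACCACAACCABABACCABACCACCABABACCABACC ⇒ ACC·AB·AB·ACC·ACA·ACC·ACA·ACC·AB·AB·ACC·AB·ACC·ACC·AB·AB·ACC·AB·ACC·ACC·AB·AB·ACC·ACA·ACC·ACA·ACC·AB·AB·ACC·ACA·ACC·AB·AB·ACC·AB·AB·ACC·ACA·ACC·ACA·ACC·AB·AB·ACC·ACA·ACC·AB·AB·ACC·AB·AB·ACC·ACA·ACC·ACA·ACC·AB·AB·ACC·AB·ACC·ACC·AB·AB·ACC·AB·ACC·ACC·AB·AB·ACC·ACA·ACC·ACA·ACC·AB·AB·ACC·ACA·ACC·AB·AB·ACC·AB·AB·ACC·ACA·ACC·ACA·ACC·AB·AB·ACC·AB·ACC·ACC·AB·AB·ACC·AB·ACC·ACC·AB·AB·ACC·ACA·ACC·ACA·ACC·AB·AB·ACC·AB·ACC·ACC·AB·AB·ACC·AB·ACC·ACC·AB·AB·ACC·ACA·ACC·ACA·ACC·AB·AB·ACC·ACA·ACC·AB·AB·ACC·AB·AB·ACC·ACA·ACC·ACA·ACC·AB·AB·ACC·ACA·ACC·AB·AB
    A ↦ ACC
    B ↦ ACA
    C ↦ AB

A->ACC, B->ACA, C->AB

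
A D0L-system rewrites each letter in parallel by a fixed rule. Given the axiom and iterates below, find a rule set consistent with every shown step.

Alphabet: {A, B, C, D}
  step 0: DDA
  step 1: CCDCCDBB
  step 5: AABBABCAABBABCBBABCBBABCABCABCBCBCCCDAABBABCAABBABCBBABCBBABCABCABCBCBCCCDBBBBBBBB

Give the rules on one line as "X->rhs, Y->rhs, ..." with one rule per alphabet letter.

A->BB, B->A, C->BC, D->CCD

  step 0 ⇒ step 1: DDA ⇒ CCD·CCD·BB
    A ↦ BB
    D ↦ CCD
    B ↦ A  (constrained at step 1)
    C ↦ BC  (constrained at step 1)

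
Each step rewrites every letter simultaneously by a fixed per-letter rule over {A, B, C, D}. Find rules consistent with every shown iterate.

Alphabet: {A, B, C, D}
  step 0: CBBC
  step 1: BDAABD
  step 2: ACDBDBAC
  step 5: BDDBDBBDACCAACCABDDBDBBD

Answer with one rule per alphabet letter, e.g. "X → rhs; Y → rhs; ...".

A->DB, B->A, C->BD, D->C

  step 1 ⇒ step 2: BDAABD ⇒ A·C·DB·DB·A·C
    A ↦ DB
    B ↦ A
    D ↦ C
  step 0 ⇒ step 1: CBBC ⇒ BD·A·A·BD
    C ↦ BD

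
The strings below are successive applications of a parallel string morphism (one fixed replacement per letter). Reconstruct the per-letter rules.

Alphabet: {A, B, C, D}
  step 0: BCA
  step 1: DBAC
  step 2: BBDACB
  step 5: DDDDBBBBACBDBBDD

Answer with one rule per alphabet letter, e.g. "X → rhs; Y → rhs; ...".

  step 1 ⇒ step 2: DBAC ⇒ BB·D·AC·B
    A ↦ AC
    B ↦ D
    C ↦ B
    D ↦ BB

A->AC, B->D, C->B, D->BB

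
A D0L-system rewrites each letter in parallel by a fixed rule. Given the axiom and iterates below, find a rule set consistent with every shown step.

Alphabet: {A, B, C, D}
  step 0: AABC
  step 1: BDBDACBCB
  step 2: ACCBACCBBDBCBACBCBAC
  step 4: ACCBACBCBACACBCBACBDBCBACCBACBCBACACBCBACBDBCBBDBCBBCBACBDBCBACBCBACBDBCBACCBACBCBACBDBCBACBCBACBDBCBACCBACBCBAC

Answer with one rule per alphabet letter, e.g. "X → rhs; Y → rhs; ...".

A->BD, B->AC, C->BCB, D->CB

  step 1 ⇒ step 2: BDBDACBCB ⇒ AC·CB·AC·CB·BD·BCB·AC·BCB·AC
    A ↦ BD
    B ↦ AC
    C ↦ BCB
    D ↦ CB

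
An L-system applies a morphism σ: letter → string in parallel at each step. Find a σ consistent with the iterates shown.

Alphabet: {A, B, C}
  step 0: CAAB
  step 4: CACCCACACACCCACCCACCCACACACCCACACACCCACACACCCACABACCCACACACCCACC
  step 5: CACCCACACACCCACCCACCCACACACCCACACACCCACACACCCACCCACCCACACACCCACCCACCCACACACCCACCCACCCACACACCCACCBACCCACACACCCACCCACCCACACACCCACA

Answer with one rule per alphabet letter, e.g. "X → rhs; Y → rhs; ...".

  step 4 ⇒ step 5: CACCCACACACCCACCCACCCACACACCCACACACCCACACACCCACABACCCACACACCCACC ⇒ CA·CC·CA·CA·CA·CC·CA·CC·CA·CC·CA·CA·CA·CC·CA·CA·CA·CC·CA·CA·CA·CC·CA·CC·CA·CC·CA·CA·CA·CC·CA·CC·CA·CC·CA·CA·CA·CC·CA·CC·CA·CC·CA·CA·CA·CC·CA·CC·BA·CC·CA·CA·CA·CC·CA·CC·CA·CC·CA·CA·CA·CC·CA·CA
    A ↦ CC
    B ↦ BA
    C ↦ CA

A->CC, B->BA, C->CA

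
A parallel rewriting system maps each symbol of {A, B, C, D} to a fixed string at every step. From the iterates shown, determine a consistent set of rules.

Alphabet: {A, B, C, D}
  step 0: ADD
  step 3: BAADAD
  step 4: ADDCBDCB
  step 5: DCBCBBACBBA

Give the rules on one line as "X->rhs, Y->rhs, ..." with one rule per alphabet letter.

A->D, B->A, C->B, D->CB

  step 4 ⇒ step 5: ADDCBDCB ⇒ D·CB·CB·B·A·CB·B·A
    A ↦ D
    B ↦ A
    C ↦ B
    D ↦ CB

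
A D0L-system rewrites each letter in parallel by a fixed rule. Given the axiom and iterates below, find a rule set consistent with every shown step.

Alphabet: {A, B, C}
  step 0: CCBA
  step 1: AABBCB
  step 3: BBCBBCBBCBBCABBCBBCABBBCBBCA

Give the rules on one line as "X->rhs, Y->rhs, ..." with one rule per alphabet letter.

A->B, B->BBC, C->A

  step 0 ⇒ step 1: CCBA ⇒ A·A·BBC·B
    A ↦ B
    B ↦ BBC
    C ↦ A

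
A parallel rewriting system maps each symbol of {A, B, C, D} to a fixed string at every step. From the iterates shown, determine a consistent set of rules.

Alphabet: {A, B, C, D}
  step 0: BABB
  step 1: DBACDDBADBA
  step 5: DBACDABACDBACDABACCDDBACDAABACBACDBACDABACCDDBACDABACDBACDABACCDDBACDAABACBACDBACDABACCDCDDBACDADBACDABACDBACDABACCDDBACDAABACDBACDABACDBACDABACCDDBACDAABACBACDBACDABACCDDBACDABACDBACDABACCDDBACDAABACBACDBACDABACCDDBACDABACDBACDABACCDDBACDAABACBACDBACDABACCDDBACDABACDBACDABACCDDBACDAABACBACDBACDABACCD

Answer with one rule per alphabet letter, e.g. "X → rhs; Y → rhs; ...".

A->CD, B->DBA, C->A, D->BAC

  step 0 ⇒ step 1: BABB ⇒ DBA·CD·DBA·DBA
    A ↦ CD
    B ↦ DBA
    C ↦ A  (constrained at step 1)
    D ↦ BAC  (constrained at step 1)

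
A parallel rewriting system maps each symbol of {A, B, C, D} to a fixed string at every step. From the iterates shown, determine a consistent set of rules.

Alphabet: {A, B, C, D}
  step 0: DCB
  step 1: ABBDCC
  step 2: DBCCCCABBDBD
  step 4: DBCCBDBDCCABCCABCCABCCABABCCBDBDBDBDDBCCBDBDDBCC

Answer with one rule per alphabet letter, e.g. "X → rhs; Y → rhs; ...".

  step 1 ⇒ step 2: ABBDCC ⇒ DB·CC·CC·AB·BD·BD
    A ↦ DB
    B ↦ CC
    C ↦ BD
    D ↦ AB

A->DB, B->CC, C->BD, D->AB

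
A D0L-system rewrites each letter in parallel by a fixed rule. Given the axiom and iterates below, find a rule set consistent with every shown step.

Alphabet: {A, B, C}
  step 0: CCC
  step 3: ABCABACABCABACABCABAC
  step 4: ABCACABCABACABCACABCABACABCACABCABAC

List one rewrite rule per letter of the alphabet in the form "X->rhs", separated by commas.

  step 3 ⇒ step 4: ABCABACABCABACABCABAC ⇒ AB·C·AC·AB·C·AB·AC·AB·C·AC·AB·C·AB·AC·AB·C·AC·AB·C·AB·AC
    A ↦ AB
    B ↦ C
    C ↦ AC

A->AB, B->C, C->AC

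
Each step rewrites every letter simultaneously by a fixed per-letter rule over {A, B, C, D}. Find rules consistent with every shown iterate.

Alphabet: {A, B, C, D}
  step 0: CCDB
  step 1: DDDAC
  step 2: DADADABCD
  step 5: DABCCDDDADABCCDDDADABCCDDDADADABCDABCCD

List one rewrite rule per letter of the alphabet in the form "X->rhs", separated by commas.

A->BC, B->C, C->D, D->DA

  step 1 ⇒ step 2: DDDAC ⇒ DA·DA·DA·BC·D
    A ↦ BC
    C ↦ D
    D ↦ DA
  step 0 ⇒ step 1: CCDB ⇒ D·D·DA·C
    B ↦ C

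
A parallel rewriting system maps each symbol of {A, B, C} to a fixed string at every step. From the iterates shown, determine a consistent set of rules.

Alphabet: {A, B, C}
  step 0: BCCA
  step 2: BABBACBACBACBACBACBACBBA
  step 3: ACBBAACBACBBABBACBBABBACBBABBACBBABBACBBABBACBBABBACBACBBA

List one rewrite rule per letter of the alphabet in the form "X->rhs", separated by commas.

  step 2 ⇒ step 3: BABBACBACBACBACBACBACBBA ⇒ ACB·BA·ACB·ACB·BA·BB·ACB·BA·BB·ACB·BA·BB·ACB·BA·BB·ACB·BA·BB·ACB·BA·BB·ACB·ACB·BA
    A ↦ BA
    B ↦ ACB
    C ↦ BB

A->BA, B->ACB, C->BB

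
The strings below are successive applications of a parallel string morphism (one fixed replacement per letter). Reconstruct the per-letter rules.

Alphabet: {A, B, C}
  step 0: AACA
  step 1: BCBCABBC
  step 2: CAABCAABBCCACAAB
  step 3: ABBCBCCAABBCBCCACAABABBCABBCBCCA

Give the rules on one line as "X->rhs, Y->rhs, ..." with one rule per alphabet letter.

  step 2 ⇒ step 3: CAABCAABBCCACAAB ⇒ AB·BC·BC·CA·AB·BC·BC·CA·CA·AB·AB·BC·AB·BC·BC·CA
    A ↦ BC
    B ↦ CA
    C ↦ AB

A->BC, B->CA, C->AB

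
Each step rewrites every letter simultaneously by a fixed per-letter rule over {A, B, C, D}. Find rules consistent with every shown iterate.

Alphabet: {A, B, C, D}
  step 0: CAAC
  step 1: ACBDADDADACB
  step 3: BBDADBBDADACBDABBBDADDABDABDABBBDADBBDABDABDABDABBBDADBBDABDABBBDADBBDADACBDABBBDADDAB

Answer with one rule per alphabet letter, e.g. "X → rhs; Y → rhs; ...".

  step 0 ⇒ step 1: CAAC ⇒ ACB·DAD·DAD·ACB
    A ↦ DAD
    C ↦ ACB
    B ↦ DAB  (constrained at step 1)
    D ↦ BB  (constrained at step 1)

A->DAD, B->DAB, C->ACB, D->BB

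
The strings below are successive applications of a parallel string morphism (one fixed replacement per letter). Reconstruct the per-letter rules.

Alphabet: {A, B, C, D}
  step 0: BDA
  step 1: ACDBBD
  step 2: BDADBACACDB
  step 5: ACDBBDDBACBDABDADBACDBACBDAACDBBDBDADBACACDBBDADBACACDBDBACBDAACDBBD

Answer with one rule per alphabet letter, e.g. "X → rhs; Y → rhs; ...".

A->BD, B->AC, C->A, D->DB

  step 1 ⇒ step 2: ACDBBD ⇒ BD·A·DB·AC·AC·DB
    A ↦ BD
    B ↦ AC
    C ↦ A
    D ↦ DB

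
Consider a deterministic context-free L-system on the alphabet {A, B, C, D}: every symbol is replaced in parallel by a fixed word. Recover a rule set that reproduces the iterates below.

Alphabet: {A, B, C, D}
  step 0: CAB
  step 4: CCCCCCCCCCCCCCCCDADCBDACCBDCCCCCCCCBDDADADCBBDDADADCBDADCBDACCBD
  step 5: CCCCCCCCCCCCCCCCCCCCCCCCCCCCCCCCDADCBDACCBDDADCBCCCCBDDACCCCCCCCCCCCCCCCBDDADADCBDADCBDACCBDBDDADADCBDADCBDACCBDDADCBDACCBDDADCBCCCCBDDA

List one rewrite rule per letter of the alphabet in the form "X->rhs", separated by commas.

A->DCB, B->BD, C->CC, D->DA

  step 4 ⇒ step 5: CCCCCCCCCCCCCCCCDADCBDACCBDCCCCCCCCBDDADADCBBDDADADCBDADCBDACCBD ⇒ CC·CC·CC·CC·CC·CC·CC·CC·CC·CC·CC·CC·CC·CC·CC·CC·DA·DCB·DA·CC·BD·DA·DCB·CC·CC·BD·DA·CC·CC·CC·CC·CC·CC·CC·CC·BD·DA·DA·DCB·DA·DCB·DA·CC·BD·BD·DA·DA·DCB·DA·DCB·DA·CC·BD·DA·DCB·DA·CC·BD·DA·DCB·CC·CC·BD·DA
    A ↦ DCB
    B ↦ BD
    C ↦ CC
    D ↦ DA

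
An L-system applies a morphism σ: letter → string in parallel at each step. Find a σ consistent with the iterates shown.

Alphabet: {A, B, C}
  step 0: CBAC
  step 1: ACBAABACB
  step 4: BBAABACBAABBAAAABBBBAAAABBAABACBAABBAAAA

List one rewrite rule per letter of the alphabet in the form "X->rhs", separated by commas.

  step 0 ⇒ step 1: CBAC ⇒ ACB·AA·B·ACB
    A ↦ B
    B ↦ AA
    C ↦ ACB

A->B, B->AA, C->ACB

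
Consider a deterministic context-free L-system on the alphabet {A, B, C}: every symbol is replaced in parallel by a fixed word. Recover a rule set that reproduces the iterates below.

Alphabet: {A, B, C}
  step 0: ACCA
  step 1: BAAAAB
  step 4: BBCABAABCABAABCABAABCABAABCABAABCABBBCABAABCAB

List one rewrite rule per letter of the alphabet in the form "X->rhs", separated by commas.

  step 0 ⇒ step 1: ACCA ⇒ B·AA·AA·B
    A ↦ B
    C ↦ AA
    B ↦ CAB  (constrained at step 1)

A->B, B->CAB, C->AA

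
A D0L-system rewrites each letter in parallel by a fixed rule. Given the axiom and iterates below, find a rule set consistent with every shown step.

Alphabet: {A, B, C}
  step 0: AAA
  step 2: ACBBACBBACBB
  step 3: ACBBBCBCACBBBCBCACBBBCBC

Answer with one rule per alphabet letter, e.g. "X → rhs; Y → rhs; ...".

  step 2 ⇒ step 3: ACBBACBBACBB ⇒ AC·BB·BC·BC·AC·BB·BC·BC·AC·BB·BC·BC
    A ↦ AC
    B ↦ BC
    C ↦ BB

A->AC, B->BC, C->BB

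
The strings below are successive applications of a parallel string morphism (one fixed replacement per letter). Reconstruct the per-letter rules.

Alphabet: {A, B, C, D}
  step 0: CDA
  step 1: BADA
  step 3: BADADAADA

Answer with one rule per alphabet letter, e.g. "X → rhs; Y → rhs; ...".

A->DA, B->C, C->B, D->A

  step 0 ⇒ step 1: CDA ⇒ B·A·DA
    A ↦ DA
    C ↦ B
    D ↦ A
    B ↦ C  (constrained at step 1)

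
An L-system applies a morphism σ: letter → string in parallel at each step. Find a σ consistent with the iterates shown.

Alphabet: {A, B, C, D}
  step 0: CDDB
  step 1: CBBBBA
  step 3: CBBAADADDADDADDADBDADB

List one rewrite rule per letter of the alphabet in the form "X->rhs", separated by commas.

  step 0 ⇒ step 1: CDDB ⇒ CBB·B·B·A
    B ↦ A
    C ↦ CBB
    D ↦ B
    A ↦ DAD  (constrained at step 1)

A->DAD, B->A, C->CBB, D->B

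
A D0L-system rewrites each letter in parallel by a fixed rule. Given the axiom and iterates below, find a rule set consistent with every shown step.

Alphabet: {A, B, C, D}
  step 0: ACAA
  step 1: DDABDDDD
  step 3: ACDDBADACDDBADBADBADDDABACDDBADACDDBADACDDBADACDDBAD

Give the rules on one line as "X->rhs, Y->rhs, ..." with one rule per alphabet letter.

  step 0 ⇒ step 1: ACAA ⇒ DD·AB·DD·DD
    A ↦ DD
    C ↦ AB
    B ↦ AC  (constrained at step 1)
    D ↦ BAD  (constrained at step 1)

A->DD, B->AC, C->AB, D->BAD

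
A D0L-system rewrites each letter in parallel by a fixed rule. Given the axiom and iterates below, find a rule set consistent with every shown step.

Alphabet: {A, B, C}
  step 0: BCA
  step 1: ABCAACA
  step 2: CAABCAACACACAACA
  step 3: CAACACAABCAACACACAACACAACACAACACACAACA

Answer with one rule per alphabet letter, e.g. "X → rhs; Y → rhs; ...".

  step 2 ⇒ step 3: CAABCAACACACAACA ⇒ CAA·CA·CA·AB·CAA·CA·CA·CAA·CA·CAA·CA·CAA·CA·CA·CAA·CA
    A ↦ CA
    B ↦ AB
    C ↦ CAA

A->CA, B->AB, C->CAA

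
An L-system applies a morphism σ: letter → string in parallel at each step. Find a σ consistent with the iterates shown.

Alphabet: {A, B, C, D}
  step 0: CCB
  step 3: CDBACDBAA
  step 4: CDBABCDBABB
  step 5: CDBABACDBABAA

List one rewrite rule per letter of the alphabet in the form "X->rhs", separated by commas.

A->B, B->A, C->CD, D->B

  step 4 ⇒ step 5: CDBABCDBABB ⇒ CD·B·A·B·A·CD·B·A·B·A·A
    A ↦ B
    B ↦ A
    C ↦ CD
    D ↦ B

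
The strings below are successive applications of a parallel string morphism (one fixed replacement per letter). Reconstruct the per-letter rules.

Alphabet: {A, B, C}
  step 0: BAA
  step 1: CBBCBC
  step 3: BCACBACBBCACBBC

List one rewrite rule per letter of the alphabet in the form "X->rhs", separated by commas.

  step 0 ⇒ step 1: BAA ⇒ CB·BC·BC
    A ↦ BC
    B ↦ CB
    C ↦ A  (constrained at step 1)

A->BC, B->CB, C->A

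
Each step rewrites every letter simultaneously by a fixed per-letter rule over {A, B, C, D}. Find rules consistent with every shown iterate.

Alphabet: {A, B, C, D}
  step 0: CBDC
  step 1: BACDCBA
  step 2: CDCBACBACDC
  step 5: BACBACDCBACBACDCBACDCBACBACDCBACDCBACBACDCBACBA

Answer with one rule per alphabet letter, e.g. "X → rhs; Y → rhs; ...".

A->C, B->CD, C->BA, D->C

  step 1 ⇒ step 2: BACDCBA ⇒ CD·C·BA·C·BA·CD·C
    A ↦ C
    B ↦ CD
    C ↦ BA
    D ↦ C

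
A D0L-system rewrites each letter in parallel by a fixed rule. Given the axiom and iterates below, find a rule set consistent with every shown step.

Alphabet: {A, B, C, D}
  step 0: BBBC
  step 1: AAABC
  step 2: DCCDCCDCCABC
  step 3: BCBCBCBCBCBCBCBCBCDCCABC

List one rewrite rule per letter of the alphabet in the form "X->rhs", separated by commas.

  step 2 ⇒ step 3: DCCDCCDCCABC ⇒ BC·BC·BC·BC·BC·BC·BC·BC·BC·DCC·A·BC
    A ↦ DCC
    B ↦ A
    C ↦ BC
    D ↦ BC

A->DCC, B->A, C->BC, D->BC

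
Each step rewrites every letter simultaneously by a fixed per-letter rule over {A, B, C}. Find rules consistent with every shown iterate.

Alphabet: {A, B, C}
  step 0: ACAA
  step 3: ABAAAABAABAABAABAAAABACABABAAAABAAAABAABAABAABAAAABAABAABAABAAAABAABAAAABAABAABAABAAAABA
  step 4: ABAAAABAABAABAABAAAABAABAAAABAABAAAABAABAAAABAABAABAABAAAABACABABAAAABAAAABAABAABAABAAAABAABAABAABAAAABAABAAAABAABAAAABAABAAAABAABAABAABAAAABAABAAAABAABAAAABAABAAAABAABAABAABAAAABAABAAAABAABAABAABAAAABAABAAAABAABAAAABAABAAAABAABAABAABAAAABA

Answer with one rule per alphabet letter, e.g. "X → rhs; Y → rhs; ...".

A->ABA, B->AA, C->CAB

  step 3 ⇒ step 4: ABAAAABAABAABAABAAAABACABABAAAABAAAABAABAABAABAAAABAABAABAABAAAABAABAAAABAABAABAABAAAABA ⇒ ABA·AA·ABA·ABA·ABA·ABA·AA·ABA·ABA·AA·ABA·ABA·AA·ABA·ABA·AA·ABA·ABA·ABA·ABA·AA·ABA·CAB·ABA·AA·ABA·AA·ABA·ABA·ABA·ABA·AA·ABA·ABA·ABA·ABA·AA·ABA·ABA·AA·ABA·ABA·AA·ABA·ABA·AA·ABA·ABA·ABA·ABA·AA·ABA·ABA·AA·ABA·ABA·AA·ABA·ABA·AA·ABA·ABA·ABA·ABA·AA·ABA·ABA·AA·ABA·ABA·ABA·ABA·AA·ABA·ABA·AA·ABA·ABA·AA·ABA·ABA·AA·ABA·ABA·ABA·ABA·AA·ABA
    A ↦ ABA
    B ↦ AA
    C ↦ CAB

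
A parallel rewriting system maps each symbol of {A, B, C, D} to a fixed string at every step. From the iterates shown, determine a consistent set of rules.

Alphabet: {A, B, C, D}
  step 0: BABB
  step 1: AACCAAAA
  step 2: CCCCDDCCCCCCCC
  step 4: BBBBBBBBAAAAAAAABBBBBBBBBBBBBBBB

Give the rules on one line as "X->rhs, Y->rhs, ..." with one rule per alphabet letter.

  step 1 ⇒ step 2: AACCAAAA ⇒ CC·CC·D·D·CC·CC·CC·CC
    A ↦ CC
    C ↦ D
  step 0 ⇒ step 1: BABB ⇒ AA·CC·AA·AA
    B ↦ AA
    D ↦ BB  (constrained at step 2)

A->CC, B->AA, C->D, D->BB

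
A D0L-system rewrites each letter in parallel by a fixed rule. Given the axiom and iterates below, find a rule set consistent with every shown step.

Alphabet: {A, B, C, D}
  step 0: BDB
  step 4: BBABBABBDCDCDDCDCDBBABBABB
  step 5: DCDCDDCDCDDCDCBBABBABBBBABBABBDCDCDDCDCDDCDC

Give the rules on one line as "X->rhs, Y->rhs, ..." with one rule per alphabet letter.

A->D, B->DC, C->A, D->BB

  step 4 ⇒ step 5: BBABBABBDCDCDDCDCDBBABBABB ⇒ DC·DC·D·DC·DC·D·DC·DC·BB·A·BB·A·BB·BB·A·BB·A·BB·DC·DC·D·DC·DC·D·DC·DC
    A ↦ D
    B ↦ DC
    C ↦ A
    D ↦ BB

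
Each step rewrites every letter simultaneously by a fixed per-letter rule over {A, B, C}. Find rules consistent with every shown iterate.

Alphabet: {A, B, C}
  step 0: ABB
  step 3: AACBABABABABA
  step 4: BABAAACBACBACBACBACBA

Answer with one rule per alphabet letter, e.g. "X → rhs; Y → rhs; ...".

A->BA, B->C, C->AA

  step 3 ⇒ step 4: AACBABABABABA ⇒ BA·BA·AA·C·BA·C·BA·C·BA·C·BA·C·BA
    A ↦ BA
    B ↦ C
    C ↦ AA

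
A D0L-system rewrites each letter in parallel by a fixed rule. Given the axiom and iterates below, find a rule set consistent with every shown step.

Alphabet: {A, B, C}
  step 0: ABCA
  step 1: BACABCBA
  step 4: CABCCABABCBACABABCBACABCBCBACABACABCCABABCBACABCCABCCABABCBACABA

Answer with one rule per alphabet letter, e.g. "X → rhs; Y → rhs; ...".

  step 0 ⇒ step 1: ABCA ⇒ BA·CA·BC·BA
    A ↦ BA
    B ↦ CA
    C ↦ BC

A->BA, B->CA, C->BC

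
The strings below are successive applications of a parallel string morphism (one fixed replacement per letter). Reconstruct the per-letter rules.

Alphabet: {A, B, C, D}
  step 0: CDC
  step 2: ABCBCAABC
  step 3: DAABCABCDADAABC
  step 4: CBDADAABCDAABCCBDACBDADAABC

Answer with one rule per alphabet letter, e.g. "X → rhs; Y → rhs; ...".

A->DA, B->A, C->BC, D->CB

  step 3 ⇒ step 4: DAABCABCDADAABC ⇒ CB·DA·DA·A·BC·DA·A·BC·CB·DA·CB·DA·DA·A·BC
    A ↦ DA
    B ↦ A
    C ↦ BC
    D ↦ CB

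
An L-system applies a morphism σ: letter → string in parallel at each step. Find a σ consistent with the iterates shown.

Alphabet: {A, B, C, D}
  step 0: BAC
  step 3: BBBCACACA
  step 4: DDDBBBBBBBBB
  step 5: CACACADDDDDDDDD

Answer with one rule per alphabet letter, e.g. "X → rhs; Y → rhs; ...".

A->BB, B->D, C->B, D->CA

  step 4 ⇒ step 5: DDDBBBBBBBBB ⇒ CA·CA·CA·D·D·D·D·D·D·D·D·D
    B ↦ D
    D ↦ CA
  step 3 ⇒ step 4: BBBCACACA ⇒ D·D·D·B·BB·B·BB·B·BB
    A ↦ BB
  step 3 ⇒ step 4: BBBCACACA ⇒ D·D·D·B·BB·B·BB·B·BB
    C ↦ B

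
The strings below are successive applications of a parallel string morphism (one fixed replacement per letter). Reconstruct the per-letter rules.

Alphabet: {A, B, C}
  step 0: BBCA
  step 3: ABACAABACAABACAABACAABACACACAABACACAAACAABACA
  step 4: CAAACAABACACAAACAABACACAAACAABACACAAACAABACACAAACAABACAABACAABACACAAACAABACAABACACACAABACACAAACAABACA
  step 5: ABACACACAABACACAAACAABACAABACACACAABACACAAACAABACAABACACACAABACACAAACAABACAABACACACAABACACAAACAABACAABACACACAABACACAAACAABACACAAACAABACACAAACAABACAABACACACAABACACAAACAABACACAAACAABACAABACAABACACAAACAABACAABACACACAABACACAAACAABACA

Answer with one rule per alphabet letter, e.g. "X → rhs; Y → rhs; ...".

A->CA, B->AA, C->ABA

  step 4 ⇒ step 5: CAAACAABACACAAACAABACACAAACAABACACAAACAABACACAAACAABACAABACAABACACAAACAABACAABACACACAABACACAAACAABACA ⇒ ABA·CA·CA·CA·ABA·CA·CA·AA·CA·ABA·CA·ABA·CA·CA·CA·ABA·CA·CA·AA·CA·ABA·CA·ABA·CA·CA·CA·ABA·CA·CA·AA·CA·ABA·CA·ABA·CA·CA·CA·ABA·CA·CA·AA·CA·ABA·CA·ABA·CA·CA·CA·ABA·CA·CA·AA·CA·ABA·CA·CA·AA·CA·ABA·CA·CA·AA·CA·ABA·CA·ABA·CA·CA·CA·ABA·CA·CA·AA·CA·ABA·CA·CA·AA·CA·ABA·CA·ABA·CA·ABA·CA·CA·AA·CA·ABA·CA·ABA·CA·CA·CA·ABA·CA·CA·AA·CA·ABA·CA
    A ↦ CA
    B ↦ AA
    C ↦ ABA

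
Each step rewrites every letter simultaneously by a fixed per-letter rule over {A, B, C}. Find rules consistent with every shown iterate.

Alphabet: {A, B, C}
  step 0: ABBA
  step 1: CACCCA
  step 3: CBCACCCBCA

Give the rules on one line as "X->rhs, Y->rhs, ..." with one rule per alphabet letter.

A->CA, B->C, C->B

  step 0 ⇒ step 1: ABBA ⇒ CA·C·C·CA
    A ↦ CA
    B ↦ C
    C ↦ B  (constrained at step 1)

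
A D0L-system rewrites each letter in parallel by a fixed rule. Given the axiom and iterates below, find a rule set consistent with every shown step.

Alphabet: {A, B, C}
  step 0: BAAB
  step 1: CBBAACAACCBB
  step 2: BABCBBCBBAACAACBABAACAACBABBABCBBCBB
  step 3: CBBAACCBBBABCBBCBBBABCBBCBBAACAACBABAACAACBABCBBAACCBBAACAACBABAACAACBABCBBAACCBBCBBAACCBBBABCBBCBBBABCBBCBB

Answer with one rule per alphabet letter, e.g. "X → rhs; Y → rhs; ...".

  step 2 ⇒ step 3: BABCBBCBBAACAACBABAACAACBABBABCBBCBB ⇒ CBB·AAC·CBB·BAB·CBB·CBB·BAB·CBB·CBB·AAC·AAC·BAB·AAC·AAC·BAB·CBB·AAC·CBB·AAC·AAC·BAB·AAC·AAC·BAB·CBB·AAC·CBB·CBB·AAC·CBB·BAB·CBB·CBB·BAB·CBB·CBB
    A ↦ AAC
    B ↦ CBB
    C ↦ BAB

A->AAC, B->CBB, C->BAB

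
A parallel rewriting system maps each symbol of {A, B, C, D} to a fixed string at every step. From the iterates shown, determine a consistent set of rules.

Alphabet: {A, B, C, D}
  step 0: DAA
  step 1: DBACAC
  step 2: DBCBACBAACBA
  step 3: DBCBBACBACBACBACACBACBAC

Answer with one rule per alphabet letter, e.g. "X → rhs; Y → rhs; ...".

  step 2 ⇒ step 3: DBCBACBAACBA ⇒ DB·CB·BA·CB·AC·BA·CB·AC·AC·BA·CB·AC
    A ↦ AC
    B ↦ CB
    C ↦ BA
    D ↦ DB

A->AC, B->CB, C->BA, D->DB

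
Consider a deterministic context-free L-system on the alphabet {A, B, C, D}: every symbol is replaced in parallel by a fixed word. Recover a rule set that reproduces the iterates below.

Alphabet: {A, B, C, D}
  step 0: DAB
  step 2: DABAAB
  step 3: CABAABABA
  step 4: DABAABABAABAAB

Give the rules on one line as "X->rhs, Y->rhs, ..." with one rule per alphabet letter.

  step 3 ⇒ step 4: CABAABABA ⇒ D·AB·A·AB·AB·A·AB·A·AB
    A ↦ AB
    B ↦ A
    C ↦ D
  step 2 ⇒ step 3: DABAAB ⇒ C·AB·A·AB·AB·A
    D ↦ C

A->AB, B->A, C->D, D->C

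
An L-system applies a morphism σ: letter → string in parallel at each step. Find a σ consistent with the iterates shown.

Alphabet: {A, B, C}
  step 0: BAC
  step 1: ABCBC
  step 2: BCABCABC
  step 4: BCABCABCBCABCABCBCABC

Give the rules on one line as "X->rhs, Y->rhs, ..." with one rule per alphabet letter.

  step 1 ⇒ step 2: ABCBC ⇒ BC·A·BC·A·BC
    A ↦ BC
    B ↦ A
    C ↦ BC

A->BC, B->A, C->BC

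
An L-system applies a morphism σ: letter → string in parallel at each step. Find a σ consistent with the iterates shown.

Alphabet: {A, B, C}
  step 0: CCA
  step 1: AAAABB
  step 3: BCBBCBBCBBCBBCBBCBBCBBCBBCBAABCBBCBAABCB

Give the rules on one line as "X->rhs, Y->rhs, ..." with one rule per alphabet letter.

A->BB, B->BCB, C->AA

  step 0 ⇒ step 1: CCA ⇒ AA·AA·BB
    A ↦ BB
    C ↦ AA
    B ↦ BCB  (constrained at step 1)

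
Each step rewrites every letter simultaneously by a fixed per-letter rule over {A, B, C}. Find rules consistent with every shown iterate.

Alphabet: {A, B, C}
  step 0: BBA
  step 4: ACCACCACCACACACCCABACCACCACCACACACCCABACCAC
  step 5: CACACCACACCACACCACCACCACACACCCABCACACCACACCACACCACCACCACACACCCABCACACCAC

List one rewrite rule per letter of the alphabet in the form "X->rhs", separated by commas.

  step 4 ⇒ step 5: ACCACCACCACACACCCABACCACCACCACACACCCABACCAC ⇒ C·AC·AC·C·AC·AC·C·AC·AC·C·AC·C·AC·C·AC·AC·AC·C·CAB·C·AC·AC·C·AC·AC·C·AC·AC·C·AC·C·AC·C·AC·AC·AC·C·CAB·C·AC·AC·C·AC
    A ↦ C
    B ↦ CAB
    C ↦ AC

A->C, B->CAB, C->AC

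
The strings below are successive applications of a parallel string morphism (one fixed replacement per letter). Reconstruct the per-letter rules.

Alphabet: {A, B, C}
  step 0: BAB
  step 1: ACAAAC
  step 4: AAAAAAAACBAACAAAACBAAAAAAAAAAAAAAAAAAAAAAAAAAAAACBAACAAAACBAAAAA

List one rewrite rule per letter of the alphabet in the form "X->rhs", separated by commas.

  step 0 ⇒ step 1: BAB ⇒ AC·AA·AC
    A ↦ AA
    B ↦ AC
    C ↦ CBA  (constrained at step 1)

A->AA, B->AC, C->CBA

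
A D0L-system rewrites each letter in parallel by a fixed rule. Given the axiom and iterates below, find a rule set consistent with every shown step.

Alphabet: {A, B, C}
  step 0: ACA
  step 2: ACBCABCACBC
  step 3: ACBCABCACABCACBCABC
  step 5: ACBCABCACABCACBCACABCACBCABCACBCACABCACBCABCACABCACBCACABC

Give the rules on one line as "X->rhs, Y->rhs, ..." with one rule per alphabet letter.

A->AC, B->A, C->BC

  step 2 ⇒ step 3: ACBCABCACBC ⇒ AC·BC·A·BC·AC·A·BC·AC·BC·A·BC
    A ↦ AC
    B ↦ A
    C ↦ BC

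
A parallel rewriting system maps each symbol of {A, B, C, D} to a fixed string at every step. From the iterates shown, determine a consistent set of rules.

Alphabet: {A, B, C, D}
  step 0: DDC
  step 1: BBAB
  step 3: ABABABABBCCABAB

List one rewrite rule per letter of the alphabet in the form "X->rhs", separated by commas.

  step 0 ⇒ step 1: DDC ⇒ B·B·AB
    C ↦ AB
    D ↦ B
    A ↦ DB  (constrained at step 1)
    B ↦ CC  (constrained at step 1)

A->DB, B->CC, C->AB, D->B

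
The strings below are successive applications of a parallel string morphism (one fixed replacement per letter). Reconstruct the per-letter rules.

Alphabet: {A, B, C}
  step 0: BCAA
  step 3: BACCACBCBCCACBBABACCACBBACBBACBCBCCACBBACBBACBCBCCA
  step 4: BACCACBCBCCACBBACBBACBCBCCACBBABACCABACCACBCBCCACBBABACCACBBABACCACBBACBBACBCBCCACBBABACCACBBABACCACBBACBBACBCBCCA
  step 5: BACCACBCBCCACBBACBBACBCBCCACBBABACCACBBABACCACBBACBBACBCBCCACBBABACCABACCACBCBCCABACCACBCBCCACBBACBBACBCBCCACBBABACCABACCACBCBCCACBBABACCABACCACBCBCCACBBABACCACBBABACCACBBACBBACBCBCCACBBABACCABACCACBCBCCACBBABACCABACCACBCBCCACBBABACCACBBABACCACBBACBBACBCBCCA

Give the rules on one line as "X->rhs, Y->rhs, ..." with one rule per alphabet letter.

A->CCA, B->BA, C->CB

  step 4 ⇒ step 5: BACCACBCBCCACBBACBBACBCBCCACBBABACCABACCACBCBCCACBBABACCACBBABACCACBBACBBACBCBCCACBBABACCACBBABACCACBBACBBACBCBCCA ⇒ BA·CCA·CB·CB·CCA·CB·BA·CB·BA·CB·CB·CCA·CB·BA·BA·CCA·CB·BA·BA·CCA·CB·BA·CB·BA·CB·CB·CCA·CB·BA·BA·CCA·BA·CCA·CB·CB·CCA·BA·CCA·CB·CB·CCA·CB·BA·CB·BA·CB·CB·CCA·CB·BA·BA·CCA·BA·CCA·CB·CB·CCA·CB·BA·BA·CCA·BA·CCA·CB·CB·CCA·CB·BA·BA·CCA·CB·BA·BA·CCA·CB·BA·CB·BA·CB·CB·CCA·CB·BA·BA·CCA·BA·CCA·CB·CB·CCA·CB·BA·BA·CCA·BA·CCA·CB·CB·CCA·CB·BA·BA·CCA·CB·BA·BA·CCA·CB·BA·CB·BA·CB·CB·CCA
    A ↦ CCA
    B ↦ BA
    C ↦ CB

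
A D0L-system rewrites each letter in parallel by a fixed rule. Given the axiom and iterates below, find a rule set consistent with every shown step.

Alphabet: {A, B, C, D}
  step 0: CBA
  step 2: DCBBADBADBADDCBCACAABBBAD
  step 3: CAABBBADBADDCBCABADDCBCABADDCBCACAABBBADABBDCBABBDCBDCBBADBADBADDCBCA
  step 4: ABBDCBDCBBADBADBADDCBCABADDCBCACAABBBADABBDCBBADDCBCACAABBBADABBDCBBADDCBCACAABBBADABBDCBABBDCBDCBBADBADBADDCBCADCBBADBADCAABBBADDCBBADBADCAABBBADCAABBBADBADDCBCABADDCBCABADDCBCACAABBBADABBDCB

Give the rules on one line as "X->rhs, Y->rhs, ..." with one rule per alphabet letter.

  step 3 ⇒ step 4: CAABBBADBADDCBCABADDCBCABADDCBCACAABBBADABBDCBABBDCBDCBBADBADBADDCBCA ⇒ ABB·DCB·DCB·BAD·BAD·BAD·DCB·CA·BAD·DCB·CA·CA·ABB·BAD·ABB·DCB·BAD·DCB·CA·CA·ABB·BAD·ABB·DCB·BAD·DCB·CA·CA·ABB·BAD·ABB·DCB·ABB·DCB·DCB·BAD·BAD·BAD·DCB·CA·DCB·BAD·BAD·CA·ABB·BAD·DCB·BAD·BAD·CA·ABB·BAD·CA·ABB·BAD·BAD·DCB·CA·BAD·DCB·CA·BAD·DCB·CA·CA·ABB·BAD·ABB·DCB
    A ↦ DCB
    B ↦ BAD
    C ↦ ABB
    D ↦ CA

A->DCB, B->BAD, C->ABB, D->CA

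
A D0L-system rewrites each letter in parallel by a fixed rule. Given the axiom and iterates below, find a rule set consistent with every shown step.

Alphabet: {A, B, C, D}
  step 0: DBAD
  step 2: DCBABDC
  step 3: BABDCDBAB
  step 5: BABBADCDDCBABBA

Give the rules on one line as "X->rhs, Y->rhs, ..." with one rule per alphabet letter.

  step 2 ⇒ step 3: DCBABDC ⇒ BA·B·D·C·D·BA·B
    A ↦ C
    B ↦ D
    C ↦ B
    D ↦ BA

A->C, B->D, C->B, D->BA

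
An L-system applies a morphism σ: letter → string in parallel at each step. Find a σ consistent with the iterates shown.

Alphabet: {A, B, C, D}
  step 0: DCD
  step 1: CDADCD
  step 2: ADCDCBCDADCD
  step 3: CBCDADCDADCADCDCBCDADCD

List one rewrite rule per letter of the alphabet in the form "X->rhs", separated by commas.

A->CB, B->C, C->AD, D->CD

  step 2 ⇒ step 3: ADCDCBCDADCD ⇒ CB·CD·AD·CD·AD·C·AD·CD·CB·CD·AD·CD
    A ↦ CB
    B ↦ C
    C ↦ AD
    D ↦ CD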